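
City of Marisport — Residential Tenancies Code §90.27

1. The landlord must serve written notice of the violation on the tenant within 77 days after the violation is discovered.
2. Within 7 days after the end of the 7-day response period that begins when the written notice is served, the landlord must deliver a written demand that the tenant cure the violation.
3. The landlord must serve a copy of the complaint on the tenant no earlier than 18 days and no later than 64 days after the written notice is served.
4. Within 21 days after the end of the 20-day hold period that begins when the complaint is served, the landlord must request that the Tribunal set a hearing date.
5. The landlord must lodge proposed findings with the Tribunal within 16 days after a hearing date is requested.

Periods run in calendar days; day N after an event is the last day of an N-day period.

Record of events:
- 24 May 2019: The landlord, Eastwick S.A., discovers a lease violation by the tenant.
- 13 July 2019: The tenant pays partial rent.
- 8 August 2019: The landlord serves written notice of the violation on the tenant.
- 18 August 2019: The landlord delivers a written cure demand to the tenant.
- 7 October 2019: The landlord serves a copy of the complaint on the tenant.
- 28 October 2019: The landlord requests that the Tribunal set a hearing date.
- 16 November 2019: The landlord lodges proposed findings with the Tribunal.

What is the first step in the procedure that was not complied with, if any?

Step 5

(1) due by 24 May 2019 + 77 days = 9 August 2019; 8 August 2019 is within that limit.
(2) due by 15 August 2019 + 7 days = 22 August 2019; completed 18 August 2019, before the deadline.
(3) the permitted window runs from 8 August 2019 + 18 = 26 August 2019 to 8 August 2019 + 64 = 11 October 2019; done 7 October 2019, which is between those dates.
(4) due by 27 October 2019 + 21 days = 17 November 2019; 28 October 2019 is within that limit.
(5) due by 28 October 2019 + 16 days = 13 November 2019; not done until 16 November 2019, 3 days after the deadline.
No need to go further; step 5 was not satisfied.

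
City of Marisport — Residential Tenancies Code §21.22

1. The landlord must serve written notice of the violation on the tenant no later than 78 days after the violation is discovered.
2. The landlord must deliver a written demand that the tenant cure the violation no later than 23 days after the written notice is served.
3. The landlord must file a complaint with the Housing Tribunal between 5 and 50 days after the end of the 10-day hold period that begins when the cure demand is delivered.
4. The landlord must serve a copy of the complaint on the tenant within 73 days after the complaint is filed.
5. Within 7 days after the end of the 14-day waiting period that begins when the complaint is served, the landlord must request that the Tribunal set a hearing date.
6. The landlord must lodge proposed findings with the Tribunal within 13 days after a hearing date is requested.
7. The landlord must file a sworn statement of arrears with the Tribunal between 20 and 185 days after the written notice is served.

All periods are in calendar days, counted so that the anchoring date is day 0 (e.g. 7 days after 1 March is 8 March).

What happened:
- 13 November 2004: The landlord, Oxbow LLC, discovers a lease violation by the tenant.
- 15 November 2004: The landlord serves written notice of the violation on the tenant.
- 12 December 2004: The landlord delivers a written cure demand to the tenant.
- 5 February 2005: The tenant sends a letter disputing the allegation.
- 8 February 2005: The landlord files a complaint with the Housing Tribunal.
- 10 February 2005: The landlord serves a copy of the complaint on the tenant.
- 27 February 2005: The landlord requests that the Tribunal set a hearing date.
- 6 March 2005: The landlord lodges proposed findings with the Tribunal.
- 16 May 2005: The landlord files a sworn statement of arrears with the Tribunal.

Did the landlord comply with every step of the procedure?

No

Step 1 — counting 78 days from 13 November 2004 (when the violation is discovered) gives a deadline of 30 January 2005; done 15 November 2004 — timely.
Step 2 — counting 23 days from 15 November 2004 (when the written notice is served) gives a deadline of 8 December 2004; done 12 December 2004 — 4 days late.
No need to go further; step 2 was not satisfied.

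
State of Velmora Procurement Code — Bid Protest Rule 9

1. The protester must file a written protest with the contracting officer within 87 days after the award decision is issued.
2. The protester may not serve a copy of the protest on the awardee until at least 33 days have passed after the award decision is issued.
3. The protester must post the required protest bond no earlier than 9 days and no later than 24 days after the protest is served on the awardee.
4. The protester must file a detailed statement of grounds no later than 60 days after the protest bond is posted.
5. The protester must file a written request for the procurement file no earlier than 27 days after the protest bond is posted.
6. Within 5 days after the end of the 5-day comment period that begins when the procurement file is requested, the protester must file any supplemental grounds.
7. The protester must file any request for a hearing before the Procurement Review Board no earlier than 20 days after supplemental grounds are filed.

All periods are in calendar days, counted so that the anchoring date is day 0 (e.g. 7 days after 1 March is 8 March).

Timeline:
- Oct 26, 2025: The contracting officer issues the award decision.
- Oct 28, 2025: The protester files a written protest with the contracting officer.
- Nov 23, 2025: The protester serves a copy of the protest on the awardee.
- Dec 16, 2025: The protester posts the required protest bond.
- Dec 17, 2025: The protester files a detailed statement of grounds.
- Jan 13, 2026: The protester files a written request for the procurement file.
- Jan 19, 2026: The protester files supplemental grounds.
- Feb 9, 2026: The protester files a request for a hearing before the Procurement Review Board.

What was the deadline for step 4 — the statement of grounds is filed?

Feb 14, 2026

Step 4 runs from Dec 16, 2025, when the protest bond is posted. 60 days after Dec 16, 2025 is Feb 14, 2026.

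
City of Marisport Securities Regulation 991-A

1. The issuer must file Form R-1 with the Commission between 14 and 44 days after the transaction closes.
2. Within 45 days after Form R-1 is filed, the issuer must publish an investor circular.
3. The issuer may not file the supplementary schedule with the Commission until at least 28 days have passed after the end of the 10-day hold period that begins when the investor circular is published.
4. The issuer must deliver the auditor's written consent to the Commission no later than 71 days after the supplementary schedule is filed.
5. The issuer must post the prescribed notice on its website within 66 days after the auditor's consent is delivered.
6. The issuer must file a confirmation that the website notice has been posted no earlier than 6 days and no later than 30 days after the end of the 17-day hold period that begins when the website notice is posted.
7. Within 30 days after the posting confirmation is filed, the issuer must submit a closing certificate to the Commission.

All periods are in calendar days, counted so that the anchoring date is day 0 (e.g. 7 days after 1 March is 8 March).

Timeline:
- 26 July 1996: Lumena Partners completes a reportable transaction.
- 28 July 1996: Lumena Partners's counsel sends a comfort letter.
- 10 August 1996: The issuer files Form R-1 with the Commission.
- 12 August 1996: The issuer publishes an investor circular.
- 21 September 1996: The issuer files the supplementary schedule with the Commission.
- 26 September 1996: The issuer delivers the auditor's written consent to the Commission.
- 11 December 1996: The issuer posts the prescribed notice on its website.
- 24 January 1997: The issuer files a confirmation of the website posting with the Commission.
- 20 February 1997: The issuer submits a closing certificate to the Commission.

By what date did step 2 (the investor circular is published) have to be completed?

Step 2 runs from 10 August 1996, when Form R-1 is filed. 45 days after 10 August 1996 is 24 September 1996.

24 September 1996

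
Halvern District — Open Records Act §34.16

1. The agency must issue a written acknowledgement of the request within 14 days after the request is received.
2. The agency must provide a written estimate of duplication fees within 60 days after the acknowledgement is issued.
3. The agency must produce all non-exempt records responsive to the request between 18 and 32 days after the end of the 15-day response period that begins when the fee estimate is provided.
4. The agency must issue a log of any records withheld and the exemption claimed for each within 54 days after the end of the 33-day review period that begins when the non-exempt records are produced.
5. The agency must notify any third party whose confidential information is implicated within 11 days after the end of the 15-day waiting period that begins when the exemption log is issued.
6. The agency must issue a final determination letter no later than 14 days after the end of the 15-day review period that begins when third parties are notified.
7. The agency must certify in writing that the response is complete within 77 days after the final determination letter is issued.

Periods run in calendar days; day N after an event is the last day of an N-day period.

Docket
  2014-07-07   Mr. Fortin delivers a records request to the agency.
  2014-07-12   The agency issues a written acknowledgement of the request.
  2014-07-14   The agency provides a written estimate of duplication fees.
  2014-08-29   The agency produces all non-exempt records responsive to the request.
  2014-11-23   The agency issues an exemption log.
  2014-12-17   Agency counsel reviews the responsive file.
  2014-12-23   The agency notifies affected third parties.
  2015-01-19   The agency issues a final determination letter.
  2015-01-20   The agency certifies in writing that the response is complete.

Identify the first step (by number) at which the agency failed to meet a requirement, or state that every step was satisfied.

Step 1: 14 days after 2014-07-07 (when the request is received) is 2014-07-21; completed 2014-07-12, before the deadline.
Step 2: 60 days after 2014-07-12 (when the acknowledgement is issued) is 2014-09-10; done 2014-07-14 — timely.
Step 3: the window is 18–32 days after 2014-07-29 (end of the 15-day response period, which began when the fee estimate is provided on 2014-07-14), so 2014-08-16 through 2014-08-30; done 2014-08-29 — within the window.
Step 4: 54 days after 2014-10-01 (end of the 33-day review period, which began when the non-exempt records are produced on 2014-08-29) is 2014-11-24; 2014-11-23 is within that limit.
Step 5: 11 days after 2014-12-08 (end of the 15-day waiting period, which began when the exemption log is issued on 2014-11-23) is 2014-12-19; not done until 2014-12-23, 4 days after the deadline.

Step 5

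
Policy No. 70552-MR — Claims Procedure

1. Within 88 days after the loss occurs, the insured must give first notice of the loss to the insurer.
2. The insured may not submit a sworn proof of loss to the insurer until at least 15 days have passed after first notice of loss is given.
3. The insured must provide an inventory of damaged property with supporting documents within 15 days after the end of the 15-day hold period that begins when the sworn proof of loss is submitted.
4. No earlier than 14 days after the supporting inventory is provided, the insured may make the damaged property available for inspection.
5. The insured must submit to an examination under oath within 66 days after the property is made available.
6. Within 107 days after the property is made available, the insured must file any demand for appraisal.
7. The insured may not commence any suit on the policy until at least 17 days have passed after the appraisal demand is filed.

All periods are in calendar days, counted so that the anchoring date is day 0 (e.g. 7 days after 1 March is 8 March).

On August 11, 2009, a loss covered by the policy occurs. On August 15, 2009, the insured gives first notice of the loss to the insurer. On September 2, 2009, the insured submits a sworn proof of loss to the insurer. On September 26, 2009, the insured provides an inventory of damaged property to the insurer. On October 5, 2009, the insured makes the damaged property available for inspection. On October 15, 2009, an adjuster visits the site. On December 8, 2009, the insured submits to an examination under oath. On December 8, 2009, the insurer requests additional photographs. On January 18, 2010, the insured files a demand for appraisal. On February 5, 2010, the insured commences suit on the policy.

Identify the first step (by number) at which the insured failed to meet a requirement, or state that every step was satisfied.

Step 4

Step 1 — counting 88 days from August 11, 2009 (when the loss occurs) gives a deadline of November 7, 2009; August 15, 2009 is within that limit.
Step 2 — must wait 15 days from August 15, 2009 (when first notice of loss is given), so not before August 30, 2009; done September 2, 2009, after the minimum wait.
Step 3 — counting 15 days from September 17, 2009 (end of the 15-day hold period, which began when the sworn proof of loss is submitted on September 2, 2009) gives a deadline of October 2, 2009; September 26, 2009 is within that limit.
Step 4 — must wait 14 days from September 26, 2009 (when the supporting inventory is provided), so not before October 10, 2009; October 5, 2009 is 5 days before the earliest permitted date.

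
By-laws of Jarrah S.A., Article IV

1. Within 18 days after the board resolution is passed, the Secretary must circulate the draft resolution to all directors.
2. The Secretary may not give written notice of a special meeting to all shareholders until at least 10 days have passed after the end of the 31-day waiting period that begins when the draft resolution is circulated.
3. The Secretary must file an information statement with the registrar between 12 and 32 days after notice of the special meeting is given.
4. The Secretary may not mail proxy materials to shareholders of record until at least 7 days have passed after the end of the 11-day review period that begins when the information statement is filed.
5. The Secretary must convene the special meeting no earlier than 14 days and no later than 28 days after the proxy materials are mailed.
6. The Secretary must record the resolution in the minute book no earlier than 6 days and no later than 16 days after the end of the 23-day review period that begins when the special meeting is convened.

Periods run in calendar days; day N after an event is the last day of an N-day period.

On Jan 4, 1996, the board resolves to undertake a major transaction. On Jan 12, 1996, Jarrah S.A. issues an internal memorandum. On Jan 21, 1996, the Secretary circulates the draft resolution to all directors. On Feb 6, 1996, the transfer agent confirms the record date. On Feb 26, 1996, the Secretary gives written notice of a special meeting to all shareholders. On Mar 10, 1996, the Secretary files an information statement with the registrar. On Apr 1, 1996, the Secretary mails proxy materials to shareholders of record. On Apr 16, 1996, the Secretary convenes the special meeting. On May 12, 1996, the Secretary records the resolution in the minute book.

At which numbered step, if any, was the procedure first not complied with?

Step 1 — counting 18 days from Jan 4, 1996 (when the board resolution is passed) gives a deadline of Jan 22, 1996; Jan 21, 1996 is within that limit.
Step 2 — must wait 10 days from Feb 21, 1996 (end of the 31-day waiting period, which began when the draft resolution is circulated on Jan 21, 1996), so not before Mar 2, 1996; Feb 26, 1996 is 5 days before the earliest permitted date.

Step 2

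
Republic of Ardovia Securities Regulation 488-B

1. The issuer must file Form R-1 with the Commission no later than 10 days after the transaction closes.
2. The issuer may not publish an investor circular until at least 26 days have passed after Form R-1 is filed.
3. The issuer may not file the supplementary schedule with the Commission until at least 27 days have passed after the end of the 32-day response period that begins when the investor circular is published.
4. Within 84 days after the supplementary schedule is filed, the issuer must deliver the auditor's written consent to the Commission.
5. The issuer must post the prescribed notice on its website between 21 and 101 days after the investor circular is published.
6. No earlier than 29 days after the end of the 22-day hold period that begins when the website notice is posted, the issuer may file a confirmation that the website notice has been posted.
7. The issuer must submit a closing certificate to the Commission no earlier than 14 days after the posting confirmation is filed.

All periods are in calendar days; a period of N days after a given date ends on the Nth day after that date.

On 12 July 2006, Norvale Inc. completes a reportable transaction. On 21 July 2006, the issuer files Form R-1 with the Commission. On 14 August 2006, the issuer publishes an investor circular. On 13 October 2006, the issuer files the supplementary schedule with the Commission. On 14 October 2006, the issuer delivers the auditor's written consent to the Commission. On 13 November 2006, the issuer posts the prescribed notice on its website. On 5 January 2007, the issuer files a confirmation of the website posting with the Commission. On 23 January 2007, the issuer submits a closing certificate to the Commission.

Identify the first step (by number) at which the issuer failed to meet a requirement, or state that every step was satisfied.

Step 1 — counting 10 days from 12 July 2006 (when the transaction closes) gives a deadline of 22 July 2006; done 21 July 2006 — timely.
Step 2 — must wait 26 days from 21 July 2006 (when Form R-1 is filed), so not before 16 August 2006; 14 August 2006 is 2 days before the earliest permitted date.

Step 2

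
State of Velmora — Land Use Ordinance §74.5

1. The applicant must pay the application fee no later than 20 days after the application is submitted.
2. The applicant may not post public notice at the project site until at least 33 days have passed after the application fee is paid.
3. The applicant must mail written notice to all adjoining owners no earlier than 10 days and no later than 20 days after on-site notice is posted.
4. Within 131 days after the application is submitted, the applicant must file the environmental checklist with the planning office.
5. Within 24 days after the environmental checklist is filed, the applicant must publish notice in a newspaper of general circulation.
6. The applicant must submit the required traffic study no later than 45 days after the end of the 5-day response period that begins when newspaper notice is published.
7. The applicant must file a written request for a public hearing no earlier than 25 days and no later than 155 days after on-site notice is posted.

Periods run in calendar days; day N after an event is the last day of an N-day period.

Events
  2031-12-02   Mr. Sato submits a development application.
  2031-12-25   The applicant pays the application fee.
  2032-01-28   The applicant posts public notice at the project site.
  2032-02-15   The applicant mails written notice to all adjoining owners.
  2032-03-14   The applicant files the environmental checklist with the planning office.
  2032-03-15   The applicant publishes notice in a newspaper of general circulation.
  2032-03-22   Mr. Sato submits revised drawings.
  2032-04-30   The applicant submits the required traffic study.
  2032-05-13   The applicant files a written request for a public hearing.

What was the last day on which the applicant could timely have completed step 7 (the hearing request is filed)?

2032-07-01

Step 7 runs from 2032-01-28, when on-site notice is posted. The window is 25–155 days after 2032-01-28; it closes on 2032-07-01.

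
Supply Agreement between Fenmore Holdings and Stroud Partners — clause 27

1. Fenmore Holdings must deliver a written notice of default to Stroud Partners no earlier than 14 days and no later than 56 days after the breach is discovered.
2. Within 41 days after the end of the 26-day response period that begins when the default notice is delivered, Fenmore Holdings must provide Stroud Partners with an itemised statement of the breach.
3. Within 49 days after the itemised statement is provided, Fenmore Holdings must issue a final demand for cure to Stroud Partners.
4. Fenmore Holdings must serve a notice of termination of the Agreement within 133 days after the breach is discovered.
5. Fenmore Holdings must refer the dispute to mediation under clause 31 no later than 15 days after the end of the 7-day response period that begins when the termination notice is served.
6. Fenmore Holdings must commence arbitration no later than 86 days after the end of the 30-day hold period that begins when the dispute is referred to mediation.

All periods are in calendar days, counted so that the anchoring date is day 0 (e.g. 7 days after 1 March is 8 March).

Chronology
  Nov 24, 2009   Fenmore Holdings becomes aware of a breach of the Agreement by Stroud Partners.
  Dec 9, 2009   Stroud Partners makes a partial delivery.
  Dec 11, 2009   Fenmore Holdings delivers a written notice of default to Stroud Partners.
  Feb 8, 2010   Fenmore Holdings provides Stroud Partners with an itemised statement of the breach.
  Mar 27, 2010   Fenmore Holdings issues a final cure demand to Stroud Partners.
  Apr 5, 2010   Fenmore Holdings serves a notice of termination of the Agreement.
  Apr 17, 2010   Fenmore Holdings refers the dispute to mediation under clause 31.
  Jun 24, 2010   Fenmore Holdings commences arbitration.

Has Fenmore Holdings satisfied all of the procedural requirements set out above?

Step 1: the window is 14–56 days after Nov 24, 2009 (when the breach is discovered), so Dec 8, 2009 through Jan 19, 2010; done Dec 11, 2009, which is between those dates.
Step 2: 41 days after Jan 6, 2010 (end of the 26-day response period, which began when the default notice is delivered on Dec 11, 2009) is Feb 16, 2010; done Feb 8, 2010 — timely.
Step 3: 49 days after Feb 8, 2010 (when the itemised statement is provided) is Mar 29, 2010; completed Mar 27, 2010, before the deadline.
Step 4: 133 days after Nov 24, 2009 (when the breach is discovered) is Apr 6, 2010; Apr 5, 2010 is within that limit.
Step 5: 15 days after Apr 12, 2010 (end of the 7-day response period, which began when the termination notice is served on Apr 5, 2010) is Apr 27, 2010; done Apr 17, 2010 — timely.
Step 6: 86 days after May 17, 2010 (end of the 30-day hold period, which began when the dispute is referred to mediation on Apr 17, 2010) is Aug 11, 2010; done Jun 24, 2010 — timely.

Yes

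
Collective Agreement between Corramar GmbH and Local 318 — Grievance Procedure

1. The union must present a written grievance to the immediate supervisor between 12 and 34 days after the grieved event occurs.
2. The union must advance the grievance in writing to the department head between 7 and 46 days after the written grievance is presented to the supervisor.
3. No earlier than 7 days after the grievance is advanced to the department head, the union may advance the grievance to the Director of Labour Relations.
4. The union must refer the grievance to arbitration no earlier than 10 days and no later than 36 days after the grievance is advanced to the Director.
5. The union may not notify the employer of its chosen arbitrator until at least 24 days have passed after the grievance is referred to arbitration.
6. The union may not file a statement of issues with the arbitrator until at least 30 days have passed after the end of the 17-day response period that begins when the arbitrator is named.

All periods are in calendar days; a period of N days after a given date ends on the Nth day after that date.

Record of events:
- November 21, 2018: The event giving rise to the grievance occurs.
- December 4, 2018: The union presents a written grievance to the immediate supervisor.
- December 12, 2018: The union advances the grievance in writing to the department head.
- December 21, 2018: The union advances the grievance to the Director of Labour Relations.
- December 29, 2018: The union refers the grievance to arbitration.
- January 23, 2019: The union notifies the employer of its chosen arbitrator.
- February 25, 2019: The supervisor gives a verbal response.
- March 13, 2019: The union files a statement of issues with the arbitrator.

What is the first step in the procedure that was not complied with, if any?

Step 4

Step 1: the window is 12–34 days after November 21, 2018 (when the grieved event occurs), so December 3, 2018 through December 25, 2018; done December 4, 2018, which is between those dates.
Step 2: the window is 7–46 days after December 4, 2018 (when the written grievance is presented to the supervisor), so December 11, 2018 through January 19, 2019; December 12, 2018 falls inside that range.
Step 3: the earliest permitted date is 7 days after December 12, 2018 (when the grievance is advanced to the department head), i.e. December 19, 2018; December 21, 2018 is on or after that date.
Step 4: the window is 10–36 days after December 21, 2018 (when the grievance is advanced to the Director), so December 31, 2018 through January 26, 2019; done December 29, 2018 — 2 days before the window opened.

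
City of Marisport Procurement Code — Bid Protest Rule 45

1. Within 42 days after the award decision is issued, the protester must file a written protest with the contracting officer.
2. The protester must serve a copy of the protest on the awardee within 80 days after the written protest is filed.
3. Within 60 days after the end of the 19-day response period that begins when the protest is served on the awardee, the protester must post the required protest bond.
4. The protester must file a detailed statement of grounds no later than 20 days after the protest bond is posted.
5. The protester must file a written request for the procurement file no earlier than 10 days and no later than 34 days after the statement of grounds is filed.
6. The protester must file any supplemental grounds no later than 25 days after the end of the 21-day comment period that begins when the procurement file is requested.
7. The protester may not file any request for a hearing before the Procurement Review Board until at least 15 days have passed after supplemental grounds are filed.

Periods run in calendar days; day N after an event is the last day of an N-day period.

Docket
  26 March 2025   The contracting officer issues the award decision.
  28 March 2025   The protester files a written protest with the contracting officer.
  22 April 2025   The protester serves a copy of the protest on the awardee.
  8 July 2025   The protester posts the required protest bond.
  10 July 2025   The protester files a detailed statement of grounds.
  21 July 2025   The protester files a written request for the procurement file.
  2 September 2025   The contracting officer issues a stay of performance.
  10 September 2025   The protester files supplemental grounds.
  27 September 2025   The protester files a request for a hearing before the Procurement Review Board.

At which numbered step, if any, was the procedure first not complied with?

Step 6

Step 1 — counting 42 days from 26 March 2025 (when the award decision is issued) gives a deadline of 7 May 2025; completed 28 March 2025, before the deadline.
Step 2 — counting 80 days from 28 March 2025 (when the written protest is filed) gives a deadline of 16 June 2025; 22 April 2025 is within that limit.
Step 3 — counting 60 days from 11 May 2025 (end of the 19-day response period, which began when the protest is served on the awardee on 22 April 2025) gives a deadline of 10 July 2025; 8 July 2025 is within that limit.
Step 4 — counting 20 days from 8 July 2025 (when the protest bond is posted) gives a deadline of 28 July 2025; completed 10 July 2025, before the deadline.
Step 5 — 10 and 34 days from 10 July 2025 (when the statement of grounds is filed) are 20 July 2025 and 13 August 2025 respectively; done 21 July 2025, which is between those dates.
Step 6 — counting 25 days from 11 August 2025 (end of the 21-day comment period, which began when the procurement file is requested on 21 July 2025) gives a deadline of 5 September 2025; not done until 10 September 2025, 5 days after the deadline.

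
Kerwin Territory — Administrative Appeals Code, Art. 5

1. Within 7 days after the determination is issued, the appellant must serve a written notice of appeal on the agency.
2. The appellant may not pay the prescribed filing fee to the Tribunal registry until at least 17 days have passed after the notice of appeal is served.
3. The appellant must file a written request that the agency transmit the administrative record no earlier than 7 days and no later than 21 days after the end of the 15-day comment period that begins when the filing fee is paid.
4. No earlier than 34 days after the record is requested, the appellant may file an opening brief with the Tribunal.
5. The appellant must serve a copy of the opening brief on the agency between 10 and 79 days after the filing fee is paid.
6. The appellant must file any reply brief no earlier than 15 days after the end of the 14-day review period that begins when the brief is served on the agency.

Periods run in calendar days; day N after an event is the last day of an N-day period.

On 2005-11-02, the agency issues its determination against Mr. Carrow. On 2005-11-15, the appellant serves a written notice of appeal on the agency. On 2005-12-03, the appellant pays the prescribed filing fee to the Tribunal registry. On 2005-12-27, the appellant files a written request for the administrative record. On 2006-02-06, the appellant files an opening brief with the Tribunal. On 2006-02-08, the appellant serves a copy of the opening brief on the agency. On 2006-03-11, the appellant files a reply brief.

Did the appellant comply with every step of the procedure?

No

Step 1: 7 days after 2005-11-02 (when the determination is issued) is 2005-11-09; not done until 2005-11-15, 6 days after the deadline.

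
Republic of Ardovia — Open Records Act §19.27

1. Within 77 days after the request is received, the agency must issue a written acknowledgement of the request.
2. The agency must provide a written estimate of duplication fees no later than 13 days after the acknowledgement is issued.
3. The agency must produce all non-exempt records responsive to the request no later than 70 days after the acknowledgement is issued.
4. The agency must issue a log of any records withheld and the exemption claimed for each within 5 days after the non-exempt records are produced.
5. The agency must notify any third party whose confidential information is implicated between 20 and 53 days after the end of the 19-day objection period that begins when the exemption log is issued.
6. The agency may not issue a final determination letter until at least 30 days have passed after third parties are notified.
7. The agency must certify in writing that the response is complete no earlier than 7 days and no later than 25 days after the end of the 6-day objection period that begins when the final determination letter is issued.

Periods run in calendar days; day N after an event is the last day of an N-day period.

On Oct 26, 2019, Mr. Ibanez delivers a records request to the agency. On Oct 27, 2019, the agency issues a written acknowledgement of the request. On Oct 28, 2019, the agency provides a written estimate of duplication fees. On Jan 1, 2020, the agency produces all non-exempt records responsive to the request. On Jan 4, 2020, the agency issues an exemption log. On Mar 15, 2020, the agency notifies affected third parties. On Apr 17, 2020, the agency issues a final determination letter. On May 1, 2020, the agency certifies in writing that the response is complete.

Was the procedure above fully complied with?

Yes

Step 1 — counting 77 days from Oct 26, 2019 (when the request is received) gives a deadline of Jan 11, 2020; Oct 27, 2019 is within that limit.
Step 2 — counting 13 days from Oct 27, 2019 (when the acknowledgement is issued) gives a deadline of Nov 9, 2019; Oct 28, 2019 is within that limit.
Step 3 — counting 70 days from Oct 27, 2019 (when the acknowledgement is issued) gives a deadline of Jan 5, 2020; Jan 1, 2020 is within that limit.
Step 4 — counting 5 days from Jan 1, 2020 (when the non-exempt records are produced) gives a deadline of Jan 6, 2020; completed Jan 4, 2020, before the deadline.
Step 5 — 20 and 53 days from Jan 23, 2020 (end of the 19-day objection period, which began when the exemption log is issued on Jan 4, 2020) are Feb 12, 2020 and Mar 16, 2020 respectively; Mar 15, 2020 falls inside that range.
Step 6 — must wait 30 days from Mar 15, 2020 (when third parties are notified), so not before Apr 14, 2020; Apr 17, 2020 is on or after that date.
Step 7 — 7 and 25 days from Apr 23, 2020 (end of the 6-day objection period, which began when the final determination letter is issued on Apr 17, 2020) are Apr 30, 2020 and May 18, 2020 respectively; done May 1, 2020 — within the window.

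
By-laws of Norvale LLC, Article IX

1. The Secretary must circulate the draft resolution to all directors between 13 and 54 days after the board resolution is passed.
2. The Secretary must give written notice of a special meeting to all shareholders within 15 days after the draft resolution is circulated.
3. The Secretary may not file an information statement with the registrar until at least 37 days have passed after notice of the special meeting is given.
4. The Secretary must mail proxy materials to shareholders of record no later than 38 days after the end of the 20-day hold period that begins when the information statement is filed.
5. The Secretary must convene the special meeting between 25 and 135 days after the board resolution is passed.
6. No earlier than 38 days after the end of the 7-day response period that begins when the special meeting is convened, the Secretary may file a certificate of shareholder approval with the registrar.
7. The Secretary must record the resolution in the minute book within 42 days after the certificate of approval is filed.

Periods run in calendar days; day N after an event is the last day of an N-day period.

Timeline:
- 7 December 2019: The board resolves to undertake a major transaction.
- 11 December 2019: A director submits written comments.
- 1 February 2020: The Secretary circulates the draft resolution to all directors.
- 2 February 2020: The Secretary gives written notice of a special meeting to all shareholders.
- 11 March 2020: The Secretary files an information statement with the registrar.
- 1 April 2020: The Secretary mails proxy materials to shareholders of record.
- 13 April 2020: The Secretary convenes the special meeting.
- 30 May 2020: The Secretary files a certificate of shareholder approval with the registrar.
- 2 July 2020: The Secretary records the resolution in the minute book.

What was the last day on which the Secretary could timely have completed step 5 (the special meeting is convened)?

20 April 2020

Step 5 runs from 7 December 2019, when the board resolution is passed. The window is 25–135 days after 7 December 2019; it closes on 20 April 2020.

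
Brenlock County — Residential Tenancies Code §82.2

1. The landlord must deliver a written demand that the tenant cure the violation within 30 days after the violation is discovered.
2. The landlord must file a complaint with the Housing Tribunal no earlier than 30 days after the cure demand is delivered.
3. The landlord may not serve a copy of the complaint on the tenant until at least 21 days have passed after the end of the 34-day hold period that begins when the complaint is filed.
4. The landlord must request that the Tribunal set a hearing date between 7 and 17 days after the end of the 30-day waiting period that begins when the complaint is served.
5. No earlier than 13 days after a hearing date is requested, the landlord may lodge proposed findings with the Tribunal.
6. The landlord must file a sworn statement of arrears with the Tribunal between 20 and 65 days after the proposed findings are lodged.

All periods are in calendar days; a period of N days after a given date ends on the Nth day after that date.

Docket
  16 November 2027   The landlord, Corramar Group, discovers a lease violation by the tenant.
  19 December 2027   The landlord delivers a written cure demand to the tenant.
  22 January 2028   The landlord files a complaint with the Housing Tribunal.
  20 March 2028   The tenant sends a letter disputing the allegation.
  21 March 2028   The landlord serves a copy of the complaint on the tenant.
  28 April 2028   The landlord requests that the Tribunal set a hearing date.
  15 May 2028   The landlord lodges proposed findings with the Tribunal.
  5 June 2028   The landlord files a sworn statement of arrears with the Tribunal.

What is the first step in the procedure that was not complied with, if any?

Step 1

Step 1: 30 days after 16 November 2027 (when the violation is discovered) is 16 December 2027; not done until 19 December 2027, 3 days after the deadline.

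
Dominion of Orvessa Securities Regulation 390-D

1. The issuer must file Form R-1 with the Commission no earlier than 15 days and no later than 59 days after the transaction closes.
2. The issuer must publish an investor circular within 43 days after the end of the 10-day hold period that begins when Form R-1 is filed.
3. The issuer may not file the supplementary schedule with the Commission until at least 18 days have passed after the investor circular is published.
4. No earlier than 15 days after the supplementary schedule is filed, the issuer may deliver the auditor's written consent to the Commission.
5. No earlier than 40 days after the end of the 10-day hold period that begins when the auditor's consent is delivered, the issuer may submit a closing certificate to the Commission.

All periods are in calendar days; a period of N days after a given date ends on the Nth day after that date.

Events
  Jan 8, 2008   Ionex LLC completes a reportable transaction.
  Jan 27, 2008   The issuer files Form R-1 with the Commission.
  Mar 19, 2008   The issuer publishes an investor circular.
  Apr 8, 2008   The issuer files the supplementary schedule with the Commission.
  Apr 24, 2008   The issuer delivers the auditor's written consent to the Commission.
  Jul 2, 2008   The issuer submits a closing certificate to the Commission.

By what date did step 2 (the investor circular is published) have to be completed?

Mar 20, 2008

Form R-1 is filed on Jan 27, 2008; the 10-day hold period therefore ends Feb 6, 2008, and step 2 runs from that date. 43 days after Feb 6, 2008 is Mar 20, 2008.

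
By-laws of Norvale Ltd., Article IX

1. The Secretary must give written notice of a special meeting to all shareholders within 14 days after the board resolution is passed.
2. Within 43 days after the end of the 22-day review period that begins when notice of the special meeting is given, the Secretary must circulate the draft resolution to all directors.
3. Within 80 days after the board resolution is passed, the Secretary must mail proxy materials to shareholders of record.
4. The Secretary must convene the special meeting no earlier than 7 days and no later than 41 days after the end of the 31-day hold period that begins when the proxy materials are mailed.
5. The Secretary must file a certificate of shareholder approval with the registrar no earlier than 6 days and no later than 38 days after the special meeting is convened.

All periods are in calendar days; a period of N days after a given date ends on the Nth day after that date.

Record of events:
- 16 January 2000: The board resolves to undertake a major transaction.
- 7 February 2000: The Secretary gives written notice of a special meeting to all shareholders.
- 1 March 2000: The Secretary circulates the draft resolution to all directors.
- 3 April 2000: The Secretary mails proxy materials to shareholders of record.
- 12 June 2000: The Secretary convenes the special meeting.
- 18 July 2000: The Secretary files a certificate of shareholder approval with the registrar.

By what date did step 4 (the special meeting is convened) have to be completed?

14 June 2000

The proxy materials are mailed on 3 April 2000; the 31-day hold period therefore ends 4 May 2000, and step 4 runs from that date. The window is 7–41 days after 4 May 2000; it closes on 14 June 2000.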